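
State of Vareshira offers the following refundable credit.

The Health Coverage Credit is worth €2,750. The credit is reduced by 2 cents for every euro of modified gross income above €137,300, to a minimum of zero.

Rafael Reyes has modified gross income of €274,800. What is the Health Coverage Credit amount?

Health Coverage Credit: 2% of the €137,500 excess over €137,300 is €2,750 ≥ base, so the credit is €0.

€0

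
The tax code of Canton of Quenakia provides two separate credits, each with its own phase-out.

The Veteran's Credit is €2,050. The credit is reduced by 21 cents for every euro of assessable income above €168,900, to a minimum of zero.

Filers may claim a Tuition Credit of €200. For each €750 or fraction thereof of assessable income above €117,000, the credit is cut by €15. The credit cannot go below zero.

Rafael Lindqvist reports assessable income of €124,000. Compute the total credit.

Veteran's Credit: €124,000 is at or below the €168,900 threshold, so the full €2,050 applies.
Tuition Credit: income exceeds €117,000 by €7,000, which is 10 full-or-partial €750 increments; reduction = 10 × €15 = €150, leaving €50.
Total: €2,050 + €50 = €2,100.

€2,100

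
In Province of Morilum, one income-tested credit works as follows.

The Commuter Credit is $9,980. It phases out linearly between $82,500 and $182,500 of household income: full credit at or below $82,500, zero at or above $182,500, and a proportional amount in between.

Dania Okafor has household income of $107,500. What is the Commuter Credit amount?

$7,485

Commuter Credit: $107,500 is $25,000 into a $100,000 phase-out range, leaving 75,000/100,000 of the credit: $9,980 × 75,000/100,000 = $7,485.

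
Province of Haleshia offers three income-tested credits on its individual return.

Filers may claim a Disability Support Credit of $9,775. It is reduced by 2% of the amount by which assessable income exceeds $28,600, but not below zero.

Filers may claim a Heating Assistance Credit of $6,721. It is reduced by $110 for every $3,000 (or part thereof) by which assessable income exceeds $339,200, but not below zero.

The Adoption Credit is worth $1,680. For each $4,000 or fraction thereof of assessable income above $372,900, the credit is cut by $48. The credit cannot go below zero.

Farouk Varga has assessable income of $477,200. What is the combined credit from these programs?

Disability Support Credit: 2% of the $448,600 excess over $28,600 is $8,972; credit = $9,775 − $8,972 = $803.
Heating Assistance Credit: income exceeds $339,200 by $138,000, which is 46 full-or-partial $3,000 increments; reduction = 46 × $110 = $5,060, leaving $1,661.
Adoption Credit: income exceeds $372,900 by $104,300, which is 27 full-or-partial $4,000 increments; reduction = 27 × $48 = $1,296, leaving $384.
Total: $803 + $1,661 + $384 = $2,848.

$2,848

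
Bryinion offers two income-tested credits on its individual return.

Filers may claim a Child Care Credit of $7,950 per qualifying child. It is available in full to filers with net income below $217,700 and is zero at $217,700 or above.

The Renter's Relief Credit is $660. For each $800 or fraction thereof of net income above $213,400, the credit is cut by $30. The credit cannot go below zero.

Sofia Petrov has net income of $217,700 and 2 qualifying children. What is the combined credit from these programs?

Child Care Credit: base = 2 × $7,950 = $15,900. $217,700 meets or exceeds the $217,700 cutoff, so the credit is $0.
Renter's Relief Credit: income exceeds $213,400 by $4,300, which is 6 full-or-partial $800 increments; reduction = 6 × $30 = $180, leaving $480.
Total: $0 + $480 = $480.

$480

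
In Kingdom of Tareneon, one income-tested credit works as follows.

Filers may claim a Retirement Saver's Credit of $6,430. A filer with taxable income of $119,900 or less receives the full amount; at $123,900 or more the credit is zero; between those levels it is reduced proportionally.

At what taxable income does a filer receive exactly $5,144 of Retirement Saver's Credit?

$5,144 is 5,144/6,430 of the full $6,430, so 1,286/6,430 of the $4,000 range has been used: income = $119,900 + $4,000 × 1,286/6,430 = $120,700.

$120,700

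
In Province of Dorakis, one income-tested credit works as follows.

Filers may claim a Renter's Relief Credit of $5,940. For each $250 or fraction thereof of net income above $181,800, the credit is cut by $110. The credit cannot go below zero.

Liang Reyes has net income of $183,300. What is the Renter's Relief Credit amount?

$5,280

Renter's Relief Credit: income exceeds $181,800 by $1,500, which is 6 full-or-partial $250 increments; reduction = 6 × $110 = $660, leaving $5,280.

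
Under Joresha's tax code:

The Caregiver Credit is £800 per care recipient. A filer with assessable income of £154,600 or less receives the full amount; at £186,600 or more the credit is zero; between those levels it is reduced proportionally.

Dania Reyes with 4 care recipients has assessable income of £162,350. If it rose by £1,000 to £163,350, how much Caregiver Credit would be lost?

£100

At £162,350 — base = 4 × £800 = £3,200. £162,350 is £7,750 into a £32,000 phase-out range, leaving 24,250/32,000 of the credit: £3,200 × 24,250/32,000 = £2,425.
At £163,350 — base = 4 × £800 = £3,200. £163,350 is £8,750 into a £32,000 phase-out range, leaving 23,250/32,000 of the credit: £3,200 × 23,250/32,000 = £2,325.
Lost: £2,425 − £2,325 = £100.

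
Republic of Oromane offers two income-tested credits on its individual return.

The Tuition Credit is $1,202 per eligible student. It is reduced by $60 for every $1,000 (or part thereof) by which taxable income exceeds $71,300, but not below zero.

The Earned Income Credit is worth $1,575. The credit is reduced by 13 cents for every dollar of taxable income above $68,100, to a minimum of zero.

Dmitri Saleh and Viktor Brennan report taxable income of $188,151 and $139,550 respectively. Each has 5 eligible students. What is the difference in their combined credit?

Dmitri ($188,151): Tuition Credit: base = 5 × $1,202 = $6,010. income exceeds $71,300 by $116,851 → 117 increments × $60 = $7,020 ≥ base, so the credit is $0. Earned Income Credit: 13% of the $120,051 excess over $68,100 is $15,606.63 ≥ base, so the credit is $0. total $0 + $0 = $0
Viktor ($139,550): Tuition Credit: base = 5 × $1,202 = $6,010. income exceeds $71,300 by $68,250, which is 69 full-or-partial $1,000 increments; reduction = 69 × $60 = $4,140, leaving $1,870. Earned Income Credit: 13% of the $71,450 excess over $68,100 is $9,288.50 ≥ base, so the credit is $0. total $1,870 + $0 = $1,870
Difference: |$0 − $1,870| = $1,870.

$1,870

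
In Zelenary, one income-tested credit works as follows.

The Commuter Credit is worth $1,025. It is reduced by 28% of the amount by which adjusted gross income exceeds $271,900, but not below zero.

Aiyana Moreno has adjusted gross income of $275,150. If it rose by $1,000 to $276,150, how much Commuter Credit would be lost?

$115

At $275,150 — 28% of the $3,250 excess over $271,900 is $910; credit = $1,025 − $910 = $115.
At $276,150 — 28% of the $4,250 excess over $271,900 is $1,190 ≥ base, so the credit is $0.
Lost: $115 − $0 = $115.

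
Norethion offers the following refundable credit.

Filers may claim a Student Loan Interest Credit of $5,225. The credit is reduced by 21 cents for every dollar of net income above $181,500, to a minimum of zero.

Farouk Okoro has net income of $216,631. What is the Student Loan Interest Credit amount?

$0

Student Loan Interest Credit: 21% of the $35,131 excess over $181,500 is $7,377.51 ≥ base, so the credit is $0.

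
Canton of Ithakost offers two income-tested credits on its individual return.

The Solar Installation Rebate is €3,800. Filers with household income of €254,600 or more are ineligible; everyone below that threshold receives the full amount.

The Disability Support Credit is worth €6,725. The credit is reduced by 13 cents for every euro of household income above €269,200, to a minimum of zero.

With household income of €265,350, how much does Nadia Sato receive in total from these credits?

Solar Installation Rebate: €265,350 meets or exceeds the €254,600 cutoff, so the credit is €0.
Disability Support Credit: €265,350 is at or below the €269,200 threshold, so the full €6,725 applies.
Total: €0 + €6,725 = €6,725.

€6,725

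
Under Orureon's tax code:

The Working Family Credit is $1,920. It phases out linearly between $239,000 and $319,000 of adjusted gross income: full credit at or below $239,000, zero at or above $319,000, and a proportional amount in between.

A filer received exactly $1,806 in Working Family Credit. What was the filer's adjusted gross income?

$1,806 is 1,806/1,920 of the full $1,920, so 114/1,920 of the $80,000 range has been used: income = $239,000 + $80,000 × 114/1,920 = $243,750.

$243,750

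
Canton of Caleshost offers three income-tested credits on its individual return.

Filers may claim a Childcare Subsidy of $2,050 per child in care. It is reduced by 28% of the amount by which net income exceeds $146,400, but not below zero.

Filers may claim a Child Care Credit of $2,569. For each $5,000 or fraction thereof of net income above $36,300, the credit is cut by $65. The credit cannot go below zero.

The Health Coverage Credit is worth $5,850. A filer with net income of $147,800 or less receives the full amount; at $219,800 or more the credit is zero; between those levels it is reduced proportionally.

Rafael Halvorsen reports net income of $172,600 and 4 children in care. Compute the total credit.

Childcare Subsidy: base = 4 × $2,050 = $8,200. 28% of the $26,200 excess over $146,400 is $7,336; credit = $8,200 − $7,336 = $864.
Child Care Credit: income exceeds $36,300 by $136,300, which is 28 full-or-partial $5,000 increments; reduction = 28 × $65 = $1,820, leaving $749.
Health Coverage Credit: $172,600 is $24,800 into a $72,000 phase-out range, leaving 47,200/72,000 of the credit: $5,850 × 47,200/72,000 = $3,835.
Total: $864 + $749 + $3,835 = $5,448.

$5,448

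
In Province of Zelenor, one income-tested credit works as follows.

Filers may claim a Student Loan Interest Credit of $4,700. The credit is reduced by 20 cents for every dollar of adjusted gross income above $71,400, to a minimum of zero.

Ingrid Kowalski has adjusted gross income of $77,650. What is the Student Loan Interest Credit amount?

Student Loan Interest Credit: 20% of the $6,250 excess over $71,400 is $1,250; credit = $4,700 − $1,250 = $3,450.

$3,450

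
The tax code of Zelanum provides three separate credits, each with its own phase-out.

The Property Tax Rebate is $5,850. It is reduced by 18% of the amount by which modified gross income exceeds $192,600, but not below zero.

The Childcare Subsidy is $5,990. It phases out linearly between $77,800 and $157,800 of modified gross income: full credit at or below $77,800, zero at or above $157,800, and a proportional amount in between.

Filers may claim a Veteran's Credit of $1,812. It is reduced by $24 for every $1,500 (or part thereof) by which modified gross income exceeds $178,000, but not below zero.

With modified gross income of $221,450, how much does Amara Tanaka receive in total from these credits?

Property Tax Rebate: 18% of the $28,850 excess over $192,600 is $5,193; credit = $5,850 − $5,193 = $657.
Childcare Subsidy: $221,450 is at or above $157,800, so the credit is $0.
Veteran's Credit: income exceeds $178,000 by $43,450, which is 29 full-or-partial $1,500 increments; reduction = 29 × $24 = $696, leaving $1,116.
Total: $657 + $0 + $1,116 = $1,773.

$1,773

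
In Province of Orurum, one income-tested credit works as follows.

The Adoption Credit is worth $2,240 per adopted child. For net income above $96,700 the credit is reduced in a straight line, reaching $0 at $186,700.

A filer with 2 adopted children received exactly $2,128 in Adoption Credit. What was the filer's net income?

$143,950

Full credit = 2 × $2,240 = $4,480.
$2,128 is 2,128/4,480 of the full $4,480, so 2,352/4,480 of the $90,000 range has been used: income = $96,700 + $90,000 × 2,352/4,480 = $143,950.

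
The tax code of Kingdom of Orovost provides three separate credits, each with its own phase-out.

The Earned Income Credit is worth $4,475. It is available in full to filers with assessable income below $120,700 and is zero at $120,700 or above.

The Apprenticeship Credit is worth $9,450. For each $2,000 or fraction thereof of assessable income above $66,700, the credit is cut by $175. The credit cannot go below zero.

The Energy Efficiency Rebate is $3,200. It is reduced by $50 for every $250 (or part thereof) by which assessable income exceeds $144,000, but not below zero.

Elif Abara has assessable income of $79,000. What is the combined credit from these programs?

$15,900

Earned Income Credit: $79,000 is below the $120,700 cutoff, so the full $4,475 applies.
Apprenticeship Credit: income exceeds $66,700 by $12,300, which is 7 full-or-partial $2,000 increments; reduction = 7 × $175 = $1,225, leaving $8,225.
Energy Efficiency Rebate: $79,000 is at or below the $144,000 threshold, so the full $3,200 applies.
Total: $4,475 + $8,225 + $3,200 = $15,900.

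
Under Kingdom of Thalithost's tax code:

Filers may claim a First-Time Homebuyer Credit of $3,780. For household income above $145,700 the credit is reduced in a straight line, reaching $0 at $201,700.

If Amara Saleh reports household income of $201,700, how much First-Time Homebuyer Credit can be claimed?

First-Time Homebuyer Credit: $201,700 is at or above $201,700, so the credit is $0.

$0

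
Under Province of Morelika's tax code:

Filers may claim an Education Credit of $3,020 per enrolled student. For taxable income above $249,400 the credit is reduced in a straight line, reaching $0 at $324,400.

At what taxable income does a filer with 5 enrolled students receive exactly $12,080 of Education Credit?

$264,400

Full credit = 5 × $3,020 = $15,100.
$12,080 is 12,080/15,100 of the full $15,100, so 3,020/15,100 of the $75,000 range has been used: income = $249,400 + $75,000 × 3,020/15,100 = $264,400.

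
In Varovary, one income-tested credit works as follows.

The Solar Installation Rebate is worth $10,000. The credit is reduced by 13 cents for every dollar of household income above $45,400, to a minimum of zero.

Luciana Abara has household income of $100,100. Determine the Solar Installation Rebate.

$2,889

Solar Installation Rebate: 13% of the $54,700 excess over $45,400 is $7,111; credit = $10,000 − $7,111 = $2,889.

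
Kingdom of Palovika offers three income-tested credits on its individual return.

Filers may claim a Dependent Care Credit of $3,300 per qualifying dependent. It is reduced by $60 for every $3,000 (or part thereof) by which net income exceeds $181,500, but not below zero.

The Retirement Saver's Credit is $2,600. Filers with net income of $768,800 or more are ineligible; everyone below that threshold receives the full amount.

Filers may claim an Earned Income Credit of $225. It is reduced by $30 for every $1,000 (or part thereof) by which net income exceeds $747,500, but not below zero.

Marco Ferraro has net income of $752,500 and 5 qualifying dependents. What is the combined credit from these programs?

$7,715

Dependent Care Credit: base = 5 × $3,300 = $16,500. income exceeds $181,500 by $571,000, which is 191 full-or-partial $3,000 increments; reduction = 191 × $60 = $11,460, leaving $5,040.
Retirement Saver's Credit: $752,500 is below the $768,800 cutoff, so the full $2,600 applies.
Earned Income Credit: income exceeds $747,500 by $5,000, which is 5 full-or-partial $1,000 increments; reduction = 5 × $30 = $150, leaving $75.
Total: $5,040 + $2,600 + $75 = $7,715.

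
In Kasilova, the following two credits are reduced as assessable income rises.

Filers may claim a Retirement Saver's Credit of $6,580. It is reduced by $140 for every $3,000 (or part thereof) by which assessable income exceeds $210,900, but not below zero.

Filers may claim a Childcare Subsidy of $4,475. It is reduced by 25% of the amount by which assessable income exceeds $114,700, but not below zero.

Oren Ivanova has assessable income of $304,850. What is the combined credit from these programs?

Retirement Saver's Credit: income exceeds $210,900 by $93,950, which is 32 full-or-partial $3,000 increments; reduction = 32 × $140 = $4,480, leaving $2,100.
Childcare Subsidy: 25% of the $190,150 excess over $114,700 is $47,537.50 ≥ base, so the credit is $0.
Total: $2,100 + $0 = $2,100.

$2,100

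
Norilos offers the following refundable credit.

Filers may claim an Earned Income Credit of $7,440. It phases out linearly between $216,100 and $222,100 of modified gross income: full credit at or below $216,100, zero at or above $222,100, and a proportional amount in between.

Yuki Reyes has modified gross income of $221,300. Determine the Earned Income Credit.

Earned Income Credit: $221,300 is $5,200 into a $6,000 phase-out range, leaving 800/6,000 of the credit: $7,440 × 800/6,000 = $992.

$992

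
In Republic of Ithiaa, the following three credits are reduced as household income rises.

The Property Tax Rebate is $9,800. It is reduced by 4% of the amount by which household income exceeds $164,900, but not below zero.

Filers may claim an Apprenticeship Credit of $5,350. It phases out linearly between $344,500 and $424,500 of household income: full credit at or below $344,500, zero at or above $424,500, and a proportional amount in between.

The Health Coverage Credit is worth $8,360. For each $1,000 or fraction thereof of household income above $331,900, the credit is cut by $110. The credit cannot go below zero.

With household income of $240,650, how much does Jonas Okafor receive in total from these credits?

$20,480

Property Tax Rebate: 4% of the $75,750 excess over $164,900 is $3,030; credit = $9,800 − $3,030 = $6,770.
Apprenticeship Credit: $240,650 is at or below the $344,500 threshold, so the full $5,350 applies.
Health Coverage Credit: $240,650 is at or below the $331,900 threshold, so the full $8,360 applies.
Total: $6,770 + $5,350 + $8,360 = $20,480.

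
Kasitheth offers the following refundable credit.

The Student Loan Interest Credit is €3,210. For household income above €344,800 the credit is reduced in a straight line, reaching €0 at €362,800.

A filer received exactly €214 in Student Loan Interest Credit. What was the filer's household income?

€214 is 214/3,210 of the full €3,210, so 2,996/3,210 of the €18,000 range has been used: income = €344,800 + €18,000 × 2,996/3,210 = €361,600.

€361,600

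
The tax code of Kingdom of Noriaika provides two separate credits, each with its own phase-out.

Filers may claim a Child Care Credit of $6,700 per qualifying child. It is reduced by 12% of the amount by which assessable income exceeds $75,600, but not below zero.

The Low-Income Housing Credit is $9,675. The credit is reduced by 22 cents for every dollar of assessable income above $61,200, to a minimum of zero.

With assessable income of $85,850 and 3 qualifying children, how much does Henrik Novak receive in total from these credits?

$23,122

Child Care Credit: base = 3 × $6,700 = $20,100. 12% of the $10,250 excess over $75,600 is $1,230; credit = $20,100 − $1,230 = $18,870.
Low-Income Housing Credit: 22% of the $24,650 excess over $61,200 is $5,423; credit = $9,675 − $5,423 = $4,252.
Total: $18,870 + $4,252 = $23,122.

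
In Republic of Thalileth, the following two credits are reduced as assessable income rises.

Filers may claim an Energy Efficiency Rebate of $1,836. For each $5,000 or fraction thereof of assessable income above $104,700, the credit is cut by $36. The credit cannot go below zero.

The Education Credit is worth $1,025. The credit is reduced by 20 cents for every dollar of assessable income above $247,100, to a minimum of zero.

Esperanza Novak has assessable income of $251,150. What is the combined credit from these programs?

Energy Efficiency Rebate: income exceeds $104,700 by $146,450, which is 30 full-or-partial $5,000 increments; reduction = 30 × $36 = $1,080, leaving $756.
Education Credit: 20% of the $4,050 excess over $247,100 is $810; credit = $1,025 − $810 = $215.
Total: $756 + $215 = $971.

$971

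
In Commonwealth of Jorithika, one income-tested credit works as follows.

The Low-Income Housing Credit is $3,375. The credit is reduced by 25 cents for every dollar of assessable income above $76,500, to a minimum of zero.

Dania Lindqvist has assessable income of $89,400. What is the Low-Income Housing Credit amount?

$150

Low-Income Housing Credit: 25% of the $12,900 excess over $76,500 is $3,225; credit = $3,375 − $3,225 = $150.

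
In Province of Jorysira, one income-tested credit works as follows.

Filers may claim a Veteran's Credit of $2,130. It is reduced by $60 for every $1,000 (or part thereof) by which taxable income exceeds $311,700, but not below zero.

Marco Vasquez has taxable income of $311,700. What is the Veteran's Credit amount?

Veteran's Credit: $311,700 is at or below the $311,700 threshold, so the full $2,130 applies.

$2,130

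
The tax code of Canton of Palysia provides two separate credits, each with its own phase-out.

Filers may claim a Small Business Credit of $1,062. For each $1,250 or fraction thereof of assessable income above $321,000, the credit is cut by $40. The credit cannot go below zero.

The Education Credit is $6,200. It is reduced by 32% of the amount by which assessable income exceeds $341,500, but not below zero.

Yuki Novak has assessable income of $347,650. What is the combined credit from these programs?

$4,414

Small Business Credit: income exceeds $321,000 by $26,650, which is 22 full-or-partial $1,250 increments; reduction = 22 × $40 = $880, leaving $182.
Education Credit: 32% of the $6,150 excess over $341,500 is $1,968; credit = $6,200 − $1,968 = $4,232.
Total: $182 + $4,232 = $4,414.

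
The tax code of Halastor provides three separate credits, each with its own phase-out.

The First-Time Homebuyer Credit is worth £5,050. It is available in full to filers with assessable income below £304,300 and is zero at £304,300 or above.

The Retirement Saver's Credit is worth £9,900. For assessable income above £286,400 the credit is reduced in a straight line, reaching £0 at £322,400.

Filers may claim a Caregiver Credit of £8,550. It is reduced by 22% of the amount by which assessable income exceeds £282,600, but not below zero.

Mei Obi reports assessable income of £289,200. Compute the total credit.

£21,278

First-Time Homebuyer Credit: £289,200 is below the £304,300 cutoff, so the full £5,050 applies.
Retirement Saver's Credit: £289,200 is £2,800 into a £36,000 phase-out range, leaving 33,200/36,000 of the credit: £9,900 × 33,200/36,000 = £9,130.
Caregiver Credit: 22% of the £6,600 excess over £282,600 is £1,452; credit = £8,550 − £1,452 = £7,098.
Total: £5,050 + £9,130 + £7,098 = £21,278.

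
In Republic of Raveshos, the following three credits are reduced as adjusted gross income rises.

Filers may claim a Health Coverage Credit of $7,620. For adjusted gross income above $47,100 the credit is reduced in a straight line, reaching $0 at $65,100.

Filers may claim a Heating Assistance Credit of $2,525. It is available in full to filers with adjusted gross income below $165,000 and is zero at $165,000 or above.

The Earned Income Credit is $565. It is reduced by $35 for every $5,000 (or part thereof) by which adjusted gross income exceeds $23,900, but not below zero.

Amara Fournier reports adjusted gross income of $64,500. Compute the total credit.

Health Coverage Credit: $64,500 is $17,400 into a $18,000 phase-out range, leaving 600/18,000 of the credit: $7,620 × 600/18,000 = $254.
Heating Assistance Credit: $64,500 is below the $165,000 cutoff, so the full $2,525 applies.
Earned Income Credit: income exceeds $23,900 by $40,600, which is 9 full-or-partial $5,000 increments; reduction = 9 × $35 = $315, leaving $250.
Total: $254 + $2,525 + $250 = $3,029.

$3,029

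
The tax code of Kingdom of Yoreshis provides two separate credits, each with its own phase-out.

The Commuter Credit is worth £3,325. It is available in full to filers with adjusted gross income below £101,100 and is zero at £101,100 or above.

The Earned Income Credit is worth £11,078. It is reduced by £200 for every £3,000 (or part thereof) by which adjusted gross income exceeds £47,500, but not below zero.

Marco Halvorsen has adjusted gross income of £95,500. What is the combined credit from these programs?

£11,203

Commuter Credit: £95,500 is below the £101,100 cutoff, so the full £3,325 applies.
Earned Income Credit: income exceeds £47,500 by £48,000, which is 16 full-or-partial £3,000 increments; reduction = 16 × £200 = £3,200, leaving £7,878.
Total: £3,325 + £7,878 = £11,203.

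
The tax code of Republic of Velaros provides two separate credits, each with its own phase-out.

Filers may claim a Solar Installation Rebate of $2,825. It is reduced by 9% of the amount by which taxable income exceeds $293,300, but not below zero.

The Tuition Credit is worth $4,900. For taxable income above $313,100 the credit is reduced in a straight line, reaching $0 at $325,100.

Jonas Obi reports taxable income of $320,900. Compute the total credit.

$2,056

Solar Installation Rebate: 9% of the $27,600 excess over $293,300 is $2,484; credit = $2,825 − $2,484 = $341.
Tuition Credit: $320,900 is $7,800 into a $12,000 phase-out range, leaving 4,200/12,000 of the credit: $4,900 × 4,200/12,000 = $1,715.
Total: $341 + $1,715 = $2,056.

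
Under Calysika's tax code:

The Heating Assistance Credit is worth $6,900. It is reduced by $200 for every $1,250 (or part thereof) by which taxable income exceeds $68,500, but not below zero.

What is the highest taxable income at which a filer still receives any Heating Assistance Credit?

$111,000

After 34 increments the reduction is 34 × $200 = $6,800, leaving $100; one more increment wipes it out. Increment 34 ends at excess 34 × $1,250 = $42,500, so the highest qualifying income is $68,500 + $42,500 = $111,000.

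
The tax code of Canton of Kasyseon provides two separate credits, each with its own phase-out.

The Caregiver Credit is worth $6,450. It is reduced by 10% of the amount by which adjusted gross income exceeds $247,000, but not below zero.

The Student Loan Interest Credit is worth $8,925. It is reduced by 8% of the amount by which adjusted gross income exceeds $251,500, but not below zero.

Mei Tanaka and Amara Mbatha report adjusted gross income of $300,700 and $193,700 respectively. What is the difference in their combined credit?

$9,306

Mei ($300,700): Caregiver Credit: 10% of the $53,700 excess over $247,000 is $5,370; credit = $6,450 − $5,370 = $1,080. Student Loan Interest Credit: 8% of the $49,200 excess over $251,500 is $3,936; credit = $8,925 − $3,936 = $4,989. total $1,080 + $4,989 = $6,069
Amara ($193,700): Caregiver Credit: $193,700 is at or below the $247,000 threshold, so the full $6,450 applies. Student Loan Interest Credit: $193,700 is at or below the $251,500 threshold, so the full $8,925 applies. total $6,450 + $8,925 = $15,375
Difference: |$6,069 − $15,375| = $9,306.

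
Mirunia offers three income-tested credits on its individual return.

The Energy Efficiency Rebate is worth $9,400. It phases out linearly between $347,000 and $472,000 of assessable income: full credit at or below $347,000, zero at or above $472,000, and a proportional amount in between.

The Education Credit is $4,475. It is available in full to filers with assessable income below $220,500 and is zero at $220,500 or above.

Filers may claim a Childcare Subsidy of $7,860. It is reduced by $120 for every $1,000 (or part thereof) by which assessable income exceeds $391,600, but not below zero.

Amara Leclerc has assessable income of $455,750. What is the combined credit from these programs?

Energy Efficiency Rebate: $455,750 is $108,750 into a $125,000 phase-out range, leaving 16,250/125,000 of the credit: $9,400 × 16,250/125,000 = $1,222.
Education Credit: $455,750 meets or exceeds the $220,500 cutoff, so the credit is $0.
Childcare Subsidy: income exceeds $391,600 by $64,150, which is 65 full-or-partial $1,000 increments; reduction = 65 × $120 = $7,800, leaving $60.
Total: $1,222 + $0 + $60 = $1,282.

$1,282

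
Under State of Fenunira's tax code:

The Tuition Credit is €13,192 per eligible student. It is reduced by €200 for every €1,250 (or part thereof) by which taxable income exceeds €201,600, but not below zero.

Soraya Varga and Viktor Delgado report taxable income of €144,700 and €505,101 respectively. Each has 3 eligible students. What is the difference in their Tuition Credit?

Soraya (€144,700): Tuition Credit: base = 3 × €13,192 = €39,576. €144,700 is at or below the €201,600 threshold, so the full €39,576 applies.
Viktor (€505,101): Tuition Credit: base = 3 × €13,192 = €39,576. income exceeds €201,600 by €303,501 → 243 increments × €200 = €48,600 ≥ base, so the credit is €0.
Difference: |€39,576 − €0| = €39,576.

€39,576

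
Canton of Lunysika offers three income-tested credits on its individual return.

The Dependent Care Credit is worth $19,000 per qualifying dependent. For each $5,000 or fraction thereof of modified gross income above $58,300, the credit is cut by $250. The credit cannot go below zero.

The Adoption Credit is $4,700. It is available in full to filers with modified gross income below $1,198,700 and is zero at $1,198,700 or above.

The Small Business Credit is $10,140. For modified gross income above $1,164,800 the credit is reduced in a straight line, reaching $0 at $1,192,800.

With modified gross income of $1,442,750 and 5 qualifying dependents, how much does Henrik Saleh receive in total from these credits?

Dependent Care Credit: base = 5 × $19,000 = $95,000. income exceeds $58,300 by $1,384,450, which is 277 full-or-partial $5,000 increments; reduction = 277 × $250 = $69,250, leaving $25,750.
Adoption Credit: $1,442,750 meets or exceeds the $1,198,700 cutoff, so the credit is $0.
Small Business Credit: $1,442,750 is at or above $1,192,800, so the credit is $0.
Total: $25,750 + $0 + $0 = $25,750.

$25,750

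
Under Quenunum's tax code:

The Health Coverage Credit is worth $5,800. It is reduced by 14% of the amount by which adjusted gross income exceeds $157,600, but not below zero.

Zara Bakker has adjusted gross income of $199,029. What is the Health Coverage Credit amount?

Health Coverage Credit: 14% of the $41,429 excess over $157,600 is $5,800.06 ≥ base, so the credit is $0.

$0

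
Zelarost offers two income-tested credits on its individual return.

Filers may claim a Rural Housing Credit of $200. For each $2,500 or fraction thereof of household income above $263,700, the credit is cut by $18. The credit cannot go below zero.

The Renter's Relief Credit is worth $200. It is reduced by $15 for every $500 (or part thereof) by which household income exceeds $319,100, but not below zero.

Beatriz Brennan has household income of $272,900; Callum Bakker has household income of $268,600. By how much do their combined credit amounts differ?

Beatriz ($272,900): Rural Housing Credit: income exceeds $263,700 by $9,200, which is 4 full-or-partial $2,500 increments; reduction = 4 × $18 = $72, leaving $128. Renter's Relief Credit: $272,900 is at or below the $319,100 threshold, so the full $200 applies. total $128 + $200 = $328
Callum ($268,600): Rural Housing Credit: income exceeds $263,700 by $4,900, which is 2 full-or-partial $2,500 increments; reduction = 2 × $18 = $36, leaving $164. Renter's Relief Credit: $268,600 is at or below the $319,100 threshold, so the full $200 applies. total $164 + $200 = $364
Difference: |$328 − $364| = $36.

$36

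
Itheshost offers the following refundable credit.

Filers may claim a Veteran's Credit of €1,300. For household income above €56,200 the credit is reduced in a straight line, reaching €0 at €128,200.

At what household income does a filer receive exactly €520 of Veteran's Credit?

€99,400

€520 is 520/1,300 of the full €1,300, so 780/1,300 of the €72,000 range has been used: income = €56,200 + €72,000 × 780/1,300 = €99,400.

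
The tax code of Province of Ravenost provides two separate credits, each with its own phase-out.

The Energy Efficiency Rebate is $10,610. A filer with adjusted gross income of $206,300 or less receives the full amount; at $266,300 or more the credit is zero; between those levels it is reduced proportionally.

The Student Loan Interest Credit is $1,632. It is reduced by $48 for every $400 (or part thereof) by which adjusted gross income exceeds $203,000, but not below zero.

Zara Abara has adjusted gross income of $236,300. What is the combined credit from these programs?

$5,305

Energy Efficiency Rebate: $236,300 is $30,000 into a $60,000 phase-out range, leaving 30,000/60,000 of the credit: $10,610 × 30,000/60,000 = $5,305.
Student Loan Interest Credit: income exceeds $203,000 by $33,300 → 84 increments × $48 = $4,032 ≥ base, so the credit is $0.
Total: $5,305 + $0 = $5,305.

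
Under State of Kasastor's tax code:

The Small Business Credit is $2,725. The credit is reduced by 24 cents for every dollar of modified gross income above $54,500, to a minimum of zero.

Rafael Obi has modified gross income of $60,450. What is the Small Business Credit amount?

Small Business Credit: 24% of the $5,950 excess over $54,500 is $1,428; credit = $2,725 − $1,428 = $1,297.

$1,297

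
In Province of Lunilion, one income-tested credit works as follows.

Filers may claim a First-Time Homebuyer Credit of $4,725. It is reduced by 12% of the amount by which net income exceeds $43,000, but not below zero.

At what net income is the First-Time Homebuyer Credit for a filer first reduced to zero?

$82,375

The credit falls by 12% of each dollar above $43,000, so it reaches zero when the excess is $4,725 / 12% = $39,375: income = $43,000 + $39,375 = $82,375.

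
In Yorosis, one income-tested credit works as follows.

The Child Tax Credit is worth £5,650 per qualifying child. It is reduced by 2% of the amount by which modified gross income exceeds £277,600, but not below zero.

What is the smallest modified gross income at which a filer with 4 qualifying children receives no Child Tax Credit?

£1,407,600

Full credit = 4 × £5,650 = £22,600.
The credit falls by 2% of each pound above £277,600, so it reaches zero when the excess is £22,600 / 2% = £1,130,000: income = £277,600 + £1,130,000 = £1,407,600.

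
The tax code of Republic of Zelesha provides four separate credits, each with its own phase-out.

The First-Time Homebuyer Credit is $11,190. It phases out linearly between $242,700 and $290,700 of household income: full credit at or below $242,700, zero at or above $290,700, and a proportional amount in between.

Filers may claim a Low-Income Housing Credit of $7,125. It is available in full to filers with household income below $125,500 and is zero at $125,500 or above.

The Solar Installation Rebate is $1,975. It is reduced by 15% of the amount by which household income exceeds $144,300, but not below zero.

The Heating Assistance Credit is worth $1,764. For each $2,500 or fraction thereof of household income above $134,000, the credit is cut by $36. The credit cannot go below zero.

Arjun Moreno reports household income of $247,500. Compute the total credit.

$10,179

First-Time Homebuyer Credit: $247,500 is $4,800 into a $48,000 phase-out range, leaving 43,200/48,000 of the credit: $11,190 × 43,200/48,000 = $10,071.
Low-Income Housing Credit: $247,500 meets or exceeds the $125,500 cutoff, so the credit is $0.
Solar Installation Rebate: 15% of the $103,200 excess over $144,300 is $15,480 ≥ base, so the credit is $0.
Heating Assistance Credit: income exceeds $134,000 by $113,500, which is 46 full-or-partial $2,500 increments; reduction = 46 × $36 = $1,656, leaving $108.
Total: $10,071 + $0 + $0 + $108 = $10,179.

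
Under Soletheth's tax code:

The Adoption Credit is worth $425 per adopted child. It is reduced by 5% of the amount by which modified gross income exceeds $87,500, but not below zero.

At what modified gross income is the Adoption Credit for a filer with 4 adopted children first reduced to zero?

Full credit = 4 × $425 = $1,700.
The credit falls by 5% of each dollar above $87,500, so it reaches zero when the excess is $1,700 / 5% = $34,000: income = $87,500 + $34,000 = $121,500.

$121,500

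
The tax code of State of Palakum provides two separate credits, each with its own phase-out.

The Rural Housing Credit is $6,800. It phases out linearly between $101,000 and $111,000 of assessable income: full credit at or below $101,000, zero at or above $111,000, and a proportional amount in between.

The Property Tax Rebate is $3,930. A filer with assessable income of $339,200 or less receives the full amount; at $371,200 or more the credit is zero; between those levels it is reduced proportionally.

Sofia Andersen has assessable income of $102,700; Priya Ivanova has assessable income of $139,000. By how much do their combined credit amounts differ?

Sofia ($102,700): Rural Housing Credit: $102,700 is $1,700 into a $10,000 phase-out range, leaving 8,300/10,000 of the credit: $6,800 × 8,300/10,000 = $5,644. Property Tax Rebate: $102,700 is at or below the $339,200 threshold, so the full $3,930 applies. total $5,644 + $3,930 = $9,574
Priya ($139,000): Rural Housing Credit: $139,000 is at or above $111,000, so the credit is $0. Property Tax Rebate: $139,000 is at or below the $339,200 threshold, so the full $3,930 applies. total $0 + $3,930 = $3,930
Difference: |$9,574 − $3,930| = $5,644.

$5,644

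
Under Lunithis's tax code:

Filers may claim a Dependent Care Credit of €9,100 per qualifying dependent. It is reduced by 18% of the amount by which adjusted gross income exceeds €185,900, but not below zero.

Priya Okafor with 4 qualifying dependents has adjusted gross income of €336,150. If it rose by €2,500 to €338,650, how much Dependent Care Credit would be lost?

€450

At €336,150 — base = 4 × €9,100 = €36,400. 18% of the €150,250 excess over €185,900 is €27,045; credit = €36,400 − €27,045 = €9,355.
At €338,650 — base = 4 × €9,100 = €36,400. 18% of the €152,750 excess over €185,900 is €27,495; credit = €36,400 − €27,495 = €8,905.
Lost: €9,355 − €8,905 = €450.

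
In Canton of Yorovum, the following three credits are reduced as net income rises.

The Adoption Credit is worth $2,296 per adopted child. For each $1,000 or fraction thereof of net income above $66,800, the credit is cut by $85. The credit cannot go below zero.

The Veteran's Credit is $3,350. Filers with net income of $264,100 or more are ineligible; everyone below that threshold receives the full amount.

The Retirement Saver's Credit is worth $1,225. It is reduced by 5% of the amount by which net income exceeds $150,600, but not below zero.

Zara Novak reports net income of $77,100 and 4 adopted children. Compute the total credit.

$12,824

Adoption Credit: base = 4 × $2,296 = $9,184. income exceeds $66,800 by $10,300, which is 11 full-or-partial $1,000 increments; reduction = 11 × $85 = $935, leaving $8,249.
Veteran's Credit: $77,100 is below the $264,100 cutoff, so the full $3,350 applies.
Retirement Saver's Credit: $77,100 is at or below the $150,600 threshold, so the full $1,225 applies.
Total: $8,249 + $3,350 + $1,225 = $12,824.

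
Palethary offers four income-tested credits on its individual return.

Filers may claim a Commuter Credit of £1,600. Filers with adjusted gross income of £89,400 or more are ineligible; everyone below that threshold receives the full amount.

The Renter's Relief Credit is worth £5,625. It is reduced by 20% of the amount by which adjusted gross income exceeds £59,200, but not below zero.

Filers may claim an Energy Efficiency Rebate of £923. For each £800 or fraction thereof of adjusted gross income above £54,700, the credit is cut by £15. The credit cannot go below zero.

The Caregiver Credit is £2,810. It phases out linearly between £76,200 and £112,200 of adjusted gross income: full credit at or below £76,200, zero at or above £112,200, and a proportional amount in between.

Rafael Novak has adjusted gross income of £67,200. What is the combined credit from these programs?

£9,118

Commuter Credit: £67,200 is below the £89,400 cutoff, so the full £1,600 applies.
Renter's Relief Credit: 20% of the £8,000 excess over £59,200 is £1,600; credit = £5,625 − £1,600 = £4,025.
Energy Efficiency Rebate: income exceeds £54,700 by £12,500, which is 16 full-or-partial £800 increments; reduction = 16 × £15 = £240, leaving £683.
Caregiver Credit: £67,200 is at or below the £76,200 threshold, so the full £2,810 applies.
Total: £1,600 + £4,025 + £683 + £2,810 = £9,118.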